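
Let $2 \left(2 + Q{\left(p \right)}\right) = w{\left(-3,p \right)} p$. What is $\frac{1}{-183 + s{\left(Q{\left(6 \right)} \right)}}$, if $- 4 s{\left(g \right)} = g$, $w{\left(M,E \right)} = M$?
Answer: $- \frac{4}{721} \approx -0.0055479$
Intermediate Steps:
$Q{\left(p \right)} = -2 - \frac{3 p}{2}$ ($Q{\left(p \right)} = -2 + \frac{\left(-3\right) p}{2} = -2 - \frac{3 p}{2}$)
$s{\left(g \right)} = - \frac{g}{4}$
$\frac{1}{-183 + s{\left(Q{\left(6 \right)} \right)}} = \frac{1}{-183 - \frac{-2 - 9}{4}} = \frac{1}{-183 - - \frac{11}{4}} = \frac{1}{-183 + \frac{11}{4}} = \frac{1}{- \frac{721}{4}} = - \frac{4}{721}$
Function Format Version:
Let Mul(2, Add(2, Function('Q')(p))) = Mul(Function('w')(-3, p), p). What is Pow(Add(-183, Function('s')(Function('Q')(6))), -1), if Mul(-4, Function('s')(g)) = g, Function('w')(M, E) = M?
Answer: Rational(-4, 721) ≈ -0.0055479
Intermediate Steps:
Function('Q')(p) = Add(-2, Mul(Rational(-3, 2), p)) (Function('Q')(p) = Add(-2, Mul(Rational(1, 2), Mul(-3, p))) = Add(-2, Mul(Rational(-3, 2), p)))
Function('s')(g) = Mul(Rational(-1, 4), g)
Pow(Add(-183, Function('s')(Function('Q')(6))), -1) = Pow(Add(-183, Mul(Rational(-1, 4), Add(-2, Mul(Rational(-3, 2), 6)))), -1) = Pow(Add(-183, Mul(Rational(-1, 4), Add(-2, -9))), -1) = Pow(Add(-183, Mul(Rational(-1, 4), -11)), -1) = Pow(Add(-183, Rational(11, 4)), -1) = Pow(Rational(-721, 4), -1) = Rational(-4, 721)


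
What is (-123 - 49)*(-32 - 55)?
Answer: 14964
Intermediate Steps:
(-123 - 49)*(-32 - 55) = -172*(-87) = 14964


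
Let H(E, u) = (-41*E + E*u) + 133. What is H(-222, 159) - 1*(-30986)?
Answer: 4923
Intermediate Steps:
H(E, u) = 133 - 41*E + E*u
H(-222, 159) - 1*(-30986) = (133 - 41*(-222) - 222*159) - 1*(-30986) = (133 + 9102 - 35298) + 30986 = -26063 + 30986 = 4923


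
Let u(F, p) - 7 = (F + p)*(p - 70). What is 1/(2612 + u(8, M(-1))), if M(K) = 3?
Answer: 1/1882 ≈ 0.00053135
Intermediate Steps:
u(F, p) = 7 + (-70 + p)*(F + p) (u(F, p) = 7 + (F + p)*(p - 70) = 7 + (F + p)*(-70 + p) = 7 + (-70 + p)*(F + p))
1/(2612 + u(8, M(-1))) = 1/(2612 + (7 + 3² - 70*8 - 70*3 + 8*3)) = 1/(2612 + (7 + 9 - 560 - 210 + 24)) = 1/(2612 - 730) = 1/1882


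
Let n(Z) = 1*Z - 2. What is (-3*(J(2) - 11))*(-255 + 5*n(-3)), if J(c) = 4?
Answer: -5880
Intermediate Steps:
n(Z) = -2 + Z (n(Z) = Z - 2 = -2 + Z)
(-3*(J(2) - 11))*(-255 + 5*n(-3)) = (-3*(4 - 11))*(-255 + 5*(-2 - 3)) = (-3*(-7))*(-255 + 5*(-5)) = 21*(-255 - 25) = 21*(-280) = -5880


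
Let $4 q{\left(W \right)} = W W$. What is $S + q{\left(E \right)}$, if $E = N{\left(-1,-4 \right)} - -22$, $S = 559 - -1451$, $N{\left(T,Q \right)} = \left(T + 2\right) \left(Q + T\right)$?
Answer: $\frac{8329}{4} \approx 2082.3$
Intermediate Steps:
$N{\left(T,Q \right)} = \left(2 + T\right) \left(Q + T\right)$
$S = 2010$ ($S = 559 + 1451 = 2010$)
$E = 17$ ($E = \left(\left(-1\right)^{2} + 2 \left(-4\right) + 2 \left(-1\right) - -4\right) - -22 = \left(1 - 8 - 2 + 4\right) + 22 = -5 + 22 = 17$)
$q{\left(W \right)} = \frac{W^{2}}{4}$ ($q{\left(W \right)} = \frac{W W}{4} = \frac{W^{2}}{4}$)
$S + q{\left(E \right)} = 2010 + \frac{17^{2}}{4} = 2010 + \frac{1}{4} \cdot 289 = 2010 + \frac{289}{4} = \frac{8329}{4}$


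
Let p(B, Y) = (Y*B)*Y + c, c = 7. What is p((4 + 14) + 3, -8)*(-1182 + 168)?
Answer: -1369914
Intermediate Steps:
p(B, Y) = 7 + B*Y**2 (p(B, Y) = (Y*B)*Y + 7 = (B*Y)*Y + 7 = B*Y**2 + 7 = 7 + B*Y**2)
p((4 + 14) + 3, -8)*(-1182 + 168) = (7 + ((4 + 14) + 3)*(-8)**2)*(-1182 + 168) = (7 + (18 + 3)*64)*(-1014) = (7 + 21*64)*(-1014) = (7 + 1344)*(-1014) = 1351*(-1014) = -1369914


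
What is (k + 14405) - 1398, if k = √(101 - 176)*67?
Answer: 13007 + 335*I*√3 ≈ 13007.0 + 580.24*I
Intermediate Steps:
k = 335*I*√3 (k = √(-75)*67 = (5*I*√3)*67 = 335*I*√3 ≈ 580.24*I)
(k + 14405) - 1398 = (335*I*√3 + 14405) - 1398 = (14405 + 335*I*√3) - 1398 = 13007 + 335*I*√3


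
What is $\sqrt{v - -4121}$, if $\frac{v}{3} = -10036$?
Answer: $i \sqrt{25987} \approx 161.2 i$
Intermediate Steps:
$v = -30108$ ($v = 3 \left(-10036\right) = -30108$)
$\sqrt{v - -4121} = \sqrt{-30108 - -4121} = \sqrt{-30108 + 4121} = \sqrt{-25987} = i \sqrt{25987}$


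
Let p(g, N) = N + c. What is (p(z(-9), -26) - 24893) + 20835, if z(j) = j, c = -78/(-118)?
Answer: -240917/59 ≈ -4083.3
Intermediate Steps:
c = 39/59 (c = -78*(-1/118) = 39/59 ≈ 0.66102)
p(g, N) = 39/59 + N (p(g, N) = N + 39/59 = 39/59 + N)
(p(z(-9), -26) - 24893) + 20835 = ((39/59 - 26) - 24893) + 20835 = (-1495/59 - 24893) + 20835 = -1470182/59 + 20835 = -240917/59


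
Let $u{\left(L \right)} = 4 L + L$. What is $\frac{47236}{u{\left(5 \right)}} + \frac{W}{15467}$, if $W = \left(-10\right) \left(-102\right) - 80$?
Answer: $\frac{730622712}{386675} \approx 1889.5$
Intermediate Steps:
$W = 940$ ($W = 1020 - 80 = 940$)
$u{\left(L \right)} = 5 L$
$\frac{47236}{u{\left(5 \right)}} + \frac{W}{15467} = \frac{47236}{5 \cdot 5} + \frac{940}{15467} = \frac{47236}{25} + 940 \cdot \frac{1}{15467} = 47236 \cdot \frac{1}{25} + \frac{940}{15467} = \frac{47236}{25} + \frac{940}{15467} = \frac{730622712}{386675}$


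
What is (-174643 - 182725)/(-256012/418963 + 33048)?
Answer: -1290723874/119358907 ≈ -10.814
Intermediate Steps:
(-174643 - 182725)/(-256012/418963 + 33048) = -357368/(-256012*1/418963 + 33048) = -357368/(-8828/14447 + 33048) = -357368/477435628/14447 = -357368*14447/477435628 = -1290723874/119358907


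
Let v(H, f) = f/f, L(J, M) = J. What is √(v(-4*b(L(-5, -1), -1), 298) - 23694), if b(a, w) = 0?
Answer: I*√23693 ≈ 153.93*I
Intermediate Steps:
v(H, f) = 1
√(v(-4*b(L(-5, -1), -1), 298) - 23694) = √(1 - 23694) = √(-23693) = I*√23693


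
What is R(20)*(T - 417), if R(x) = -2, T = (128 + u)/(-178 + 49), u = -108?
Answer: 107626/129 ≈ 834.31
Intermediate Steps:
T = -20/129 (T = (128 - 108)/(-178 + 49) = 20/(-129) = 20*(-1/129) = -20/129 ≈ -0.15504)
R(20)*(T - 417) = -2*(-20/129 - 417) = -2*(-53813/129) = 107626/129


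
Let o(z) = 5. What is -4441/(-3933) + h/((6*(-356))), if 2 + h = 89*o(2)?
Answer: 2581219/2800296 ≈ 0.92177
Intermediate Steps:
h = 443 (h = -2 + 89*5 = -2 + 445 = 443)
-4441/(-3933) + h/((6*(-356))) = -4441/(-3933) + 443/((6*(-356))) = -4441*(-1/3933) + 443/(-2136) = 4441/3933 + 443*(-1/2136) = 4441/3933 - 443/2136 = 2581219/2800296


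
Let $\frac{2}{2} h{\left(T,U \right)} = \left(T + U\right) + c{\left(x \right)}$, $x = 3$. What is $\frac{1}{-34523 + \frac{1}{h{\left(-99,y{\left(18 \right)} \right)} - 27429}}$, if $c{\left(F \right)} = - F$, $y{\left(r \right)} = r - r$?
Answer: $- \frac{27531}{950452714} \approx -2.8966 \cdot 10^{-5}$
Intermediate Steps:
$y{\left(r \right)} = 0$
$h{\left(T,U \right)} = -3 + T + U$ ($h{\left(T,U \right)} = \left(T + U\right) - 3 = -3 + T + U$)
$\frac{1}{-34523 + \frac{1}{h{\left(-99,y{\left(18 \right)} \right)} - 27429}} = \frac{1}{-34523 + \frac{1}{\left(-3 - 99 + 0\right) - 27429}} = \frac{1}{-34523 + \frac{1}{-102 - 27429}} = \frac{1}{-34523 + \frac{1}{-27531}} = \frac{1}{-34523 - \frac{1}{27531}} = \frac{1}{- \frac{950452714}{27531}} = - \frac{27531}{950452714}$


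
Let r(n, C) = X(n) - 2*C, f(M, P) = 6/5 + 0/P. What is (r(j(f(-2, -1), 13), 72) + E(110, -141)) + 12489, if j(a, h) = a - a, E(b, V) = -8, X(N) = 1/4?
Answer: 49349/4 ≈ 12337.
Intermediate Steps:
X(N) = ¼ (X(N) = 1*(¼) = ¼)
f(M, P) = 6/5 (f(M, P) = 6*(⅕) + 0 = 6/5 + 0 = 6/5)
j(a, h) = 0
r(n, C) = ¼ - 2*C
(r(j(f(-2, -1), 13), 72) + E(110, -141)) + 12489 = ((¼ - 2*72) - 8) + 12489 = ((¼ - 144) - 8) + 12489 = (-575/4 - 8) + 12489 = -607/4 + 12489 = 49349/4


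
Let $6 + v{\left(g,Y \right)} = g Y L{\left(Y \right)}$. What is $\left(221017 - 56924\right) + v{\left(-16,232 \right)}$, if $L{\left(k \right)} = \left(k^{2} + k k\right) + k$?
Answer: $-400286473$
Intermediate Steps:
$L{\left(k \right)} = k + 2 k^{2}$ ($L{\left(k \right)} = \left(k^{2} + k^{2}\right) + k = 2 k^{2} + k = k + 2 k^{2}$)
$v{\left(g,Y \right)} = -6 + g Y^{2} \left(1 + 2 Y\right)$ ($v{\left(g,Y \right)} = -6 + g Y Y \left(1 + 2 Y\right) = -6 + Y g Y \left(1 + 2 Y\right) = -6 + g Y^{2} \left(1 + 2 Y\right)$)
$\left(221017 - 56924\right) + v{\left(-16,232 \right)} = \left(221017 - 56924\right) - \left(6 + 16 \cdot 232^{2} \left(1 + 2 \cdot 232\right)\right) = 164093 - \left(6 + 861184 \left(1 + 464\right)\right) = 164093 - \left(6 + 861184 \cdot 465\right) = 164093 - 400450566 = -400286473$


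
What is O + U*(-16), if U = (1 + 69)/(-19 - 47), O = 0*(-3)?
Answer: 560/33 ≈ 16.970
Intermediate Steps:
O = 0
U = -35/33 (U = 70/(-66) = 70*(-1/66) = -35/33 ≈ -1.0606)
O + U*(-16) = 0 - 35/33*(-16) = 0 + 560/33 = 560/33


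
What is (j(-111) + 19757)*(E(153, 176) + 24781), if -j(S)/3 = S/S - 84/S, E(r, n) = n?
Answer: 18238924998/37 ≈ 4.9294e+8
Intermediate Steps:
j(S) = -3 + 252/S (j(S) = -3*(S/S - 84/S) = -3*(1 - 84/S) = -3 + 252/S)
(j(-111) + 19757)*(E(153, 176) + 24781) = ((-3 + 252/(-111)) + 19757)*(176 + 24781) = ((-3 + 252*(-1/111)) + 19757)*24957 = ((-3 - 84/37) + 19757)*24957 = (-195/37 + 19757)*24957 = (730814/37)*24957 = 18238924998/37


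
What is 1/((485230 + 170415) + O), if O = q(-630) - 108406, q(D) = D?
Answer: 1/546609 ≈ 1.8295e-6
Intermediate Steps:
O = -109036 (O = -630 - 108406 = -109036)
1/((485230 + 170415) + O) = 1/((485230 + 170415) - 109036) = 1/(655645 - 109036) = 1/546609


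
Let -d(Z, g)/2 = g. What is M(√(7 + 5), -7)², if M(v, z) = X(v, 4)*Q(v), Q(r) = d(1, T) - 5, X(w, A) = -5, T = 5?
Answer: 5625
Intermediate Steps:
d(Z, g) = -2*g
Q(r) = -15 (Q(r) = -2*5 - 5 = -10 - 5 = -15)
M(v, z) = 75 (M(v, z) = -5*(-15) = 75)
M(√(7 + 5), -7)² = 75² = 5625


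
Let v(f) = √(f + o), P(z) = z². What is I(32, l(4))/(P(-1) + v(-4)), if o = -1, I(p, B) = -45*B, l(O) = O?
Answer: 180*I/(√5 - I) ≈ -30.0 + 67.082*I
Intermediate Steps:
v(f) = √(-1 + f) (v(f) = √(f - 1) = √(-1 + f))
I(32, l(4))/(P(-1) + v(-4)) = (-45*4)/((-1)² + √(-1 - 4)) = -180/(1 + √(-5)) = -180/(1 + I*√5)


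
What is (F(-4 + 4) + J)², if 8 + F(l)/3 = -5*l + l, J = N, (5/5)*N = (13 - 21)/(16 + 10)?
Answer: 99856/169 ≈ 590.86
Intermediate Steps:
N = -4/13 (N = (13 - 21)/(16 + 10) = -8/26 = -8*1/26 = -4/13 ≈ -0.30769)
J = -4/13 ≈ -0.30769
F(l) = -24 - 12*l (F(l) = -24 + 3*(-5*l + l) = -24 + 3*(-4*l) = -24 - 12*l)
(F(-4 + 4) + J)² = ((-24 - 12*(-4 + 4)) - 4/13)² = ((-24 - 12*0) - 4/13)² = ((-24 + 0) - 4/13)² = (-24 - 4/13)² = (-316/13)² = 99856/169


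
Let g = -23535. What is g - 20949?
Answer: -44484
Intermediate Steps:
g - 20949 = -23535 - 20949 = -44484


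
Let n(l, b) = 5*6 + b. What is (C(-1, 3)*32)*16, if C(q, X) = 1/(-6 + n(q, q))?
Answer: 512/23 ≈ 22.261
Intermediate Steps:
n(l, b) = 30 + b
C(q, X) = 1/(24 + q) (C(q, X) = 1/(-6 + (30 + q)) = 1/(24 + q))
(C(-1, 3)*32)*16 = (32/(24 - 1))*16 = (32/23)*16 = 512/23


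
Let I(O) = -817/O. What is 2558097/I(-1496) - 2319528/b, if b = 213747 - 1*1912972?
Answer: 6502788327792576/1388266825 ≈ 4.6841e+6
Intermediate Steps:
b = -1699225 (b = 213747 - 1912972 = -1699225)
2558097/I(-1496) - 2319528/b = 2558097/((-817/(-1496))) - 2319528/(-1699225) = 2558097/((-817*(-1/1496))) - 2319528*(-1/1699225) = 2558097/(817/1496) + 2319528/1699225 = 2558097*(1496/817) + 2319528/1699225 = 3826913112/817 + 2319528/1699225 = 6502788327792576/1388266825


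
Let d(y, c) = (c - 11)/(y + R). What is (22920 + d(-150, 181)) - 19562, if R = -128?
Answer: 466677/139 ≈ 3357.4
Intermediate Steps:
d(y, c) = (-11 + c)/(-128 + y) (d(y, c) = (c - 11)/(y - 128) = (-11 + c)/(-128 + y))
(22920 + d(-150, 181)) - 19562 = (22920 + (-11 + 181)/(-128 - 150)) - 19562 = (22920 + 170/(-278)) - 19562 = (22920 - 1/278*170) - 19562 = (22920 - 85/139) - 19562 = 3185795/139 - 19562 = 466677/139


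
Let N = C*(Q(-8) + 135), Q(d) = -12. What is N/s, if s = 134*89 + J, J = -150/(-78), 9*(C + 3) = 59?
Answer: 17056/465189 ≈ 0.036665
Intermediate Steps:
C = 32/9 (C = -3 + (1/9)*59 = -3 + 59/9 = 32/9 ≈ 3.5556)
J = 25/13 (J = -150*(-1/78) = 25/13 ≈ 1.9231)
N = 1312/3 (N = 32*(-12 + 135)/9 = (32/9)*123 = 1312/3 ≈ 437.33)
s = 155063/13 (s = 134*89 + 25/13 = 11926 + 25/13 = 155063/13 ≈ 11928.)
N/s = 1312/(3*(155063/13)) = (1312/3)*(13/155063) = 17056/465189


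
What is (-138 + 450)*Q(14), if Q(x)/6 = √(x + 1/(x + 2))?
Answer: 7020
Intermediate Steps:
Q(x) = 6*√(x + 1/(2 + x)) (Q(x) = 6*√(x + 1/(x + 2)) = 6*√(x + 1/(2 + x)))
(-138 + 450)*Q(14) = (-138 + 450)*(6*√((1 + 14*(2 + 14))/(2 + 14))) = 312*(6*√((1 + 14*16)/16)) = 312*(6*√((1 + 224)/16)) = 312*(6*√((1/16)*225)) = 312*(6*√(225/16)) = 312*(6*(15/4)) = 312*(45/2) = 7020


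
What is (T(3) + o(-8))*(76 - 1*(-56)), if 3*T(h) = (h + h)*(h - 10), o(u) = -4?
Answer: -2376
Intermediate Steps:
T(h) = 2*h*(-10 + h)/3 (T(h) = ((h + h)*(h - 10))/3 = ((2*h)*(-10 + h))/3 = (2*h*(-10 + h))/3 = 2*h*(-10 + h)/3)
(T(3) + o(-8))*(76 - 1*(-56)) = ((2/3)*3*(-10 + 3) - 4)*(76 - 1*(-56)) = ((2/3)*3*(-7) - 4)*(76 + 56) = (-14 - 4)*132 = -18*132 = -2376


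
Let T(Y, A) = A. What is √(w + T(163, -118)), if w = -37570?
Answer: 2*I*√9422 ≈ 194.13*I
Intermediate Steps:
√(w + T(163, -118)) = √(-37570 - 118) = √(-37688) = 2*I*√9422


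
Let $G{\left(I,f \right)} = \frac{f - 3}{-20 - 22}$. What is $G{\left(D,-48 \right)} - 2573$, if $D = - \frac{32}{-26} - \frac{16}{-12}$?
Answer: $- \frac{36005}{14} \approx -2571.8$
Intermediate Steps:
$D = \frac{100}{39}$ ($D = \left(-32\right) \left(- \frac{1}{26}\right) - - \frac{4}{3} = \frac{16}{13} + \frac{4}{3} = \frac{100}{39} \approx 2.5641$)
$G{\left(I,f \right)} = \frac{1}{14} - \frac{f}{42}$ ($G{\left(I,f \right)} = \frac{-3 + f}{-42} = \left(-3 + f\right) \left(- \frac{1}{42}\right) = \frac{1}{14} - \frac{f}{42}$)
$G{\left(D,-48 \right)} - 2573 = \left(\frac{1}{14} - - \frac{8}{7}\right) - 2573 = \left(\frac{1}{14} + \frac{8}{7}\right) - 2573 = \frac{17}{14} - 2573 = - \frac{36005}{14}$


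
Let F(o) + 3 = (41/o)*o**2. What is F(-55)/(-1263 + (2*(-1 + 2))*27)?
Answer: 2258/1209 ≈ 1.8677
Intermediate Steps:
F(o) = -3 + 41*o (F(o) = -3 + (41/o)*o**2 = -3 + 41*o)
F(-55)/(-1263 + (2*(-1 + 2))*27) = (-3 + 41*(-55))/(-1263 + (2*(-1 + 2))*27) = (-3 - 2255)/(-1263 + (2*1)*27) = -2258/(-1263 + 2*27) = -2258/(-1263 + 54) = -2258/(-1209) = -2258*(-1/1209) = 2258/1209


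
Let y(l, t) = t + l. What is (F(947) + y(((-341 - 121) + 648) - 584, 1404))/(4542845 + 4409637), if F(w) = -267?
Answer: 739/8952482 ≈ 8.2547e-5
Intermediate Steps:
y(l, t) = l + t
(F(947) + y(((-341 - 121) + 648) - 584, 1404))/(4542845 + 4409637) = (-267 + ((((-341 - 121) + 648) - 584) + 1404))/(4542845 + 4409637) = (-267 + (((-462 + 648) - 584) + 1404))/8952482 = (-267 + ((186 - 584) + 1404))*(1/8952482) = (-267 + (-398 + 1404))*(1/8952482) = (-267 + 1006)*(1/8952482) = 739*(1/8952482) = 739/8952482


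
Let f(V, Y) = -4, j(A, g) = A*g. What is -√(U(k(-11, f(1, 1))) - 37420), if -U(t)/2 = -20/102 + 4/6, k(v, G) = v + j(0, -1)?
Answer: -6*I*√300407/17 ≈ -193.44*I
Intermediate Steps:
k(v, G) = v (k(v, G) = v + 0*(-1) = v + 0 = v)
U(t) = -16/17 (U(t) = -2*(-20/102 + 4/6) = -2*(-20*1/102 + 4*(⅙)) = -2*(-10/51 + ⅔) = -2*8/17 = -16/17)
-√(U(k(-11, f(1, 1))) - 37420) = -√(-16/17 - 37420) = -√(-636156/17) = -6*I*√300407/17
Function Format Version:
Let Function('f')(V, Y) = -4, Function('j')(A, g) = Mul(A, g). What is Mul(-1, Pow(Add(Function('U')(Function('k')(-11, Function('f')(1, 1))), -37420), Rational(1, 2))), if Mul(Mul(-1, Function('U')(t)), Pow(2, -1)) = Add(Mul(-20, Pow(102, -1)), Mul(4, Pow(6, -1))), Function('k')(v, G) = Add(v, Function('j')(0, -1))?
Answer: Mul(Rational(-6, 17), I, Pow(300407, Rational(1, 2))) ≈ Mul(-193.44, I)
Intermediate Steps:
Function('k')(v, G) = v (Function('k')(v, G) = Add(v, Mul(0, -1)) = Add(v, 0) = v)
Function('U')(t) = Rational(-16, 17) (Function('U')(t) = Mul(-2, Add(Mul(-20, Pow(102, -1)), Mul(4, Pow(6, -1)))) = Mul(-2, Add(Mul(-20, Rational(1, 102)), Mul(4, Rational(1, 6)))) = Mul(-2, Add(Rational(-10, 51), Rational(2, 3))) = Mul(-2, Rational(8, 17)) = Rational(-16, 17))
Mul(-1, Pow(Add(Function('U')(Function('k')(-11, Function('f')(1, 1))), -37420), Rational(1, 2))) = Mul(-1, Pow(Add(Rational(-16, 17), -37420), Rational(1, 2))) = Mul(-1, Pow(Rational(-636156, 17), Rational(1, 2))) = Mul(-1, Mul(Rational(6, 17), I, Pow(300407, Rational(1, 2)))) = Mul(Rational(-6, 17), I, Pow(300407, Rational(1, 2)))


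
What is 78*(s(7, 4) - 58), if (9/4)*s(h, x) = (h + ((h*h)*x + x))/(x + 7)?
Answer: -42588/11 ≈ -3871.6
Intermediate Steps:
s(h, x) = 4*(h + x + x*h²)/(9*(7 + x)) (s(h, x) = 4*((h + ((h*h)*x + x))/(x + 7))/9 = 4*((h + (h²*x + x))/(7 + x))/9 = 4*((h + (x*h² + x))/(7 + x))/9 = 4*((h + (x + x*h²))/(7 + x))/9 = 4*((h + x + x*h²)/(7 + x))/9 = 4*(h + x + x*h²)/(9*(7 + x)))
78*(s(7, 4) - 58) = 78*(4*(7 + 4 + 4*7²)/(9*(7 + 4)) - 58) = 78*((4/9)*(7 + 4 + 4*49)/11 - 58) = 78*((4/9)*(1/11)*(7 + 4 + 196) - 58) = 78*((4/9)*(1/11)*207 - 58) = 78*(92/11 - 58) = 78*(-546/11) = -42588/11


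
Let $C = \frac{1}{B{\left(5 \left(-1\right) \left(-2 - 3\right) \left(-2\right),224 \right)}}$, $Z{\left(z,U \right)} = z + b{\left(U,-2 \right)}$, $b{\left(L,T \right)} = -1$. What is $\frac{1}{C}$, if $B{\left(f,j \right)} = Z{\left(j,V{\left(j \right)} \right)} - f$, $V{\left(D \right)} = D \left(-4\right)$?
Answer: $273$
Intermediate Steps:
$V{\left(D \right)} = - 4 D$
$Z{\left(z,U \right)} = -1 + z$ ($Z{\left(z,U \right)} = z - 1 = -1 + z$)
$B{\left(f,j \right)} = -1 + j - f$ ($B{\left(f,j \right)} = \left(-1 + j\right) - f = -1 + j - f$)
$C = \frac{1}{273}$ ($C = \frac{1}{-1 + 224 - 5 \left(-1\right) \left(-2 - 3\right) \left(-2\right)} = \frac{1}{-1 + 224 - - 5 \left(\left(-5\right) \left(-2\right)\right)} = \frac{1}{-1 + 224 - \left(-5\right) 10} = \frac{1}{-1 + 224 - -50} = \frac{1}{-1 + 224 + 50} = \frac{1}{273} \approx 0.003663$)
$\frac{1}{C} = \frac{1}{\frac{1}{273}} = 273$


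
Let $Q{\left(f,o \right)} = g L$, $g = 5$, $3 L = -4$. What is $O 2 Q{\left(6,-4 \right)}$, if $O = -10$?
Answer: $\frac{400}{3} \approx 133.33$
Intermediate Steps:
$L = - \frac{4}{3}$ ($L = \frac{1}{3} \left(-4\right) = - \frac{4}{3} \approx -1.3333$)
$Q{\left(f,o \right)} = - \frac{20}{3}$ ($Q{\left(f,o \right)} = 5 \left(- \frac{4}{3}\right) = - \frac{20}{3}$)
$O 2 Q{\left(6,-4 \right)} = \left(-10\right) 2 \left(- \frac{20}{3}\right) = \left(-20\right) \left(- \frac{20}{3}\right) = \frac{400}{3}$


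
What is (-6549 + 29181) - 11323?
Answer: 11309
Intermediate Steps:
(-6549 + 29181) - 11323 = 22632 - 11323 = 11309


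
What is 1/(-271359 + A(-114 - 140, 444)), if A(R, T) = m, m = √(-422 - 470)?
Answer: -271359/73635707773 - 2*I*√223/73635707773 ≈ -3.6852e-6 - 4.056e-10*I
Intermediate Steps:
m = 2*I*√223 (m = √(-892) = 2*I*√223 ≈ 29.866*I)
A(R, T) = 2*I*√223
1/(-271359 + A(-114 - 140, 444)) = 1/(-271359 + 2*I*√223)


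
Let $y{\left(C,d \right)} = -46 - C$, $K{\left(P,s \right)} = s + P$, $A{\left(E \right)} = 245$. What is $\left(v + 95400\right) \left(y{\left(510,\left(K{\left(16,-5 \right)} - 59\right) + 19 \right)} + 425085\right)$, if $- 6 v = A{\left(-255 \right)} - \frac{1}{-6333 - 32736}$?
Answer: $\frac{4744859530145063}{117207} \approx 4.0483 \cdot 10^{10}$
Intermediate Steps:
$K{\left(P,s \right)} = P + s$
$v = - \frac{4785953}{117207}$ ($v = - \frac{245 - \frac{1}{-6333 - 32736}}{6} = - \frac{245 - \frac{1}{-39069}}{6} = - \frac{245 - - \frac{1}{39069}}{6} = - \frac{245 + \frac{1}{39069}}{6} = \left(- \frac{1}{6}\right) \frac{9571906}{39069} = - \frac{4785953}{117207} \approx -40.833$)
$\left(v + 95400\right) \left(y{\left(510,\left(K{\left(16,-5 \right)} - 59\right) + 19 \right)} + 425085\right) = \left(- \frac{4785953}{117207} + 95400\right) \left(\left(-46 - 510\right) + 425085\right) = \frac{11176761847 \left(\left(-46 - 510\right) + 425085\right)}{117207} = \frac{11176761847 \left(-556 + 425085\right)}{117207} = \frac{11176761847}{117207} \cdot 424529 = \frac{4744859530145063}{117207}$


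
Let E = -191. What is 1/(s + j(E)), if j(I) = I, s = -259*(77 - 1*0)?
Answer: -1/20134 ≈ -4.9667e-5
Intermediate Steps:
s = -19943 (s = -259*(77 + 0) = -259*77 = -19943)
1/(s + j(E)) = 1/(-19943 - 191) = 1/(-20134) = -1/20134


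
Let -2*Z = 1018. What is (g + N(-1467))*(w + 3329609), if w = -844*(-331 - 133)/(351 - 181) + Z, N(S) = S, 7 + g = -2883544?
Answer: -816948550627544/85 ≈ -9.6112e+12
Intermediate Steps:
Z = -509 (Z = -½*1018 = -509)
g = -2883551 (g = -7 - 2883544 = -2883551)
w = 152543/85 (w = -844*(-331 - 133)/(351 - 181) - 509 = -(-391616)/170 - 509 = -844*(-232/85) - 509 = 195808/85 - 509 = 152543/85 ≈ 1794.6)
(g + N(-1467))*(w + 3329609) = (-2883551 - 1467)*(152543/85 + 3329609) = -2885018*283169308/85 = -816948550627544/85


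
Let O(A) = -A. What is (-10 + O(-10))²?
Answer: 0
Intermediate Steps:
(-10 + O(-10))² = (-10 - 1*(-10))² = (-10 + 10)² = 0² = 0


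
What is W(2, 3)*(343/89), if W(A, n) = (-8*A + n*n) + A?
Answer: -1715/89 ≈ -19.270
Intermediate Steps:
W(A, n) = n² - 7*A (W(A, n) = (-8*A + n²) + A = (n² - 8*A) + A = n² - 7*A)
W(2, 3)*(343/89) = (3² - 7*2)*(343/89) = (9 - 14)*(343*(1/89)) = -5*343/89 = -1715/89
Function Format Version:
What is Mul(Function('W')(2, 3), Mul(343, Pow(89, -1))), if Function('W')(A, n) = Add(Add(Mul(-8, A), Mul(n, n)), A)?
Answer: Rational(-1715, 89) ≈ -19.270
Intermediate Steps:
Function('W')(A, n) = Add(Pow(n, 2), Mul(-7, A)) (Function('W')(A, n) = Add(Add(Mul(-8, A), Pow(n, 2)), A) = Add(Add(Pow(n, 2), Mul(-8, A)), A) = Add(Pow(n, 2), Mul(-7, A)))
Mul(Function('W')(2, 3), Mul(343, Pow(89, -1))) = Mul(Add(Pow(3, 2), Mul(-7, 2)), Mul(343, Pow(89, -1))) = Mul(Add(9, -14), Mul(343, Rational(1, 89))) = Mul(-5, Rational(343, 89)) = Rational(-1715, 89)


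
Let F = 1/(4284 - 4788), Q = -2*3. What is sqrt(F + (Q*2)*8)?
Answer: I*sqrt(677390)/84 ≈ 9.7981*I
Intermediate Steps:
Q = -6
F = -1/504 (F = 1/(-504) = -1/504 ≈ -0.0019841)
sqrt(F + (Q*2)*8) = sqrt(-1/504 - 6*2*8) = sqrt(-1/504 - 12*8) = sqrt(-1/504 - 96) = sqrt(-48385/504) = I*sqrt(677390)/84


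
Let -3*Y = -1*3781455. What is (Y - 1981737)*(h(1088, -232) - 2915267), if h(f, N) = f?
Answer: 2101857432108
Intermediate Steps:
Y = 1260485 (Y = -(-1)*3781455/3 = -⅓*(-3781455) = 1260485)
(Y - 1981737)*(h(1088, -232) - 2915267) = (1260485 - 1981737)*(1088 - 2915267) = -721252*(-2914179) = 2101857432108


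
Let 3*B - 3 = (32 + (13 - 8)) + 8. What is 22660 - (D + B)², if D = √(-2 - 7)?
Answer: 22413 - 96*I ≈ 22413.0 - 96.0*I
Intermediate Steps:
D = 3*I (D = √(-9) = 3*I ≈ 3.0*I)
B = 16 (B = 1 + ((32 + (13 - 8)) + 8)/3 = 1 + ((32 + 5) + 8)/3 = 1 + (37 + 8)/3 = 1 + (⅓)*45 = 1 + 15 = 16)
22660 - (D + B)² = 22660 - (3*I + 16)² = 22660 - (16 + 3*I)²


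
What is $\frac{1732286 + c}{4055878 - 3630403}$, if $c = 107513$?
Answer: $\frac{1839799}{425475} \approx 4.3241$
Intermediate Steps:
$\frac{1732286 + c}{4055878 - 3630403} = \frac{1732286 + 107513}{4055878 - 3630403} = \frac{1839799}{425475}$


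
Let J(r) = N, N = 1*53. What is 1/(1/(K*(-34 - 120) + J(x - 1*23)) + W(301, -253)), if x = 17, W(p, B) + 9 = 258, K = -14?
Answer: 2209/550042 ≈ 0.0040161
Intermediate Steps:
W(p, B) = 249 (W(p, B) = -9 + 258 = 249)
N = 53
J(r) = 53
1/(1/(K*(-34 - 120) + J(x - 1*23)) + W(301, -253)) = 1/(1/(-14*(-34 - 120) + 53) + 249) = 1/(1/(-14*(-154) + 53) + 249) = 1/(1/(2156 + 53) + 249) = 1/(1/2209 + 249) = 1/(550042/2209) = 2209/550042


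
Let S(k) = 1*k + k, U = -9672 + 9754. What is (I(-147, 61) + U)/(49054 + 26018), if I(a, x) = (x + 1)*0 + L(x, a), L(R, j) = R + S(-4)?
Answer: 45/25024 ≈ 0.0017983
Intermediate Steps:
U = 82
S(k) = 2*k (S(k) = k + k = 2*k)
L(R, j) = -8 + R (L(R, j) = R + 2*(-4) = R - 8 = -8 + R)
I(a, x) = -8 + x (I(a, x) = (x + 1)*0 + (-8 + x) = (1 + x)*0 + (-8 + x) = 0 + (-8 + x) = -8 + x)
(I(-147, 61) + U)/(49054 + 26018) = ((-8 + 61) + 82)/(49054 + 26018) = (53 + 82)/75072 = 135*(1/75072) = 45/25024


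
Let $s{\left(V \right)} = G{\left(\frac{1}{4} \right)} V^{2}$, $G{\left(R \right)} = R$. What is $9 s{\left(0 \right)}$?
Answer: $0$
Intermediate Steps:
$s{\left(V \right)} = \frac{V^{2}}{4}$
$9 s{\left(0 \right)} = 9 \frac{0^{2}}{4} = 9 \cdot \frac{1}{4} \cdot 0 = 9 \cdot 0 = 0$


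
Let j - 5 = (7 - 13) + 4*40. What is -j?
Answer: -159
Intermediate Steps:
j = 159 (j = 5 + ((7 - 13) + 4*40) = 5 + (-6 + 160) = 5 + 154 = 159)
-j = -1*159 = -159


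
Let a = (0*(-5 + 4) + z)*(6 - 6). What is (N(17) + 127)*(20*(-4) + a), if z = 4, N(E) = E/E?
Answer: -10240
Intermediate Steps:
N(E) = 1
a = 0 (a = (0*(-5 + 4) + 4)*(6 - 6) = (0*(-1) + 4)*0 = (0 + 4)*0 = 4*0 = 0)
(N(17) + 127)*(20*(-4) + a) = (1 + 127)*(20*(-4) + 0) = 128*(-80 + 0) = 128*(-80) = -10240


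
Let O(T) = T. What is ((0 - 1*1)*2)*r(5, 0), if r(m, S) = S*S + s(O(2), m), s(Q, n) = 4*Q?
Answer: -16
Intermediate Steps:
r(m, S) = 8 + S² (r(m, S) = S*S + 4*2 = S² + 8 = 8 + S²)
((0 - 1*1)*2)*r(5, 0) = ((0 - 1*1)*2)*(8 + 0²) = ((0 - 1)*2)*(8 + 0) = -1*2*8 = -2*8 = -16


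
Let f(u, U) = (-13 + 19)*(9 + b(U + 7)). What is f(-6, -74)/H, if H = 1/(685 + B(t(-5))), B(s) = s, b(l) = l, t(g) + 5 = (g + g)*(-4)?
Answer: -250560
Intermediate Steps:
t(g) = -5 - 8*g (t(g) = -5 + (g + g)*(-4) = -5 + (2*g)*(-4) = -5 - 8*g)
f(u, U) = 96 + 6*U (f(u, U) = (-13 + 19)*(9 + (U + 7)) = 6*(9 + (7 + U)) = 6*(16 + U) = 96 + 6*U)
H = 1/720 (H = 1/(685 + (-5 - 8*(-5))) = 1/(685 + (-5 + 40)) = 1/(685 + 35) = 1/720 ≈ 0.0013889)
f(-6, -74)/H = (96 + 6*(-74))/(1/720) = (96 - 444)*720 = -348*720 = -250560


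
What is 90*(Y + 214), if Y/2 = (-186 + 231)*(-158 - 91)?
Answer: -1997640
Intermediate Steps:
Y = -22410 (Y = 2*((-186 + 231)*(-158 - 91)) = 2*(45*(-249)) = 2*(-11205) = -22410)
90*(Y + 214) = 90*(-22410 + 214) = 90*(-22196) = -1997640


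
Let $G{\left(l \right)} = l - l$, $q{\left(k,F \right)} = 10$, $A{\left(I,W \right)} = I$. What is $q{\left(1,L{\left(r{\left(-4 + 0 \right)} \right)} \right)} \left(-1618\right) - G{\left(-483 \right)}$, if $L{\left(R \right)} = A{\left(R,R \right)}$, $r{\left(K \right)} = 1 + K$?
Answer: $-16180$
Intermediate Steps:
$L{\left(R \right)} = R$
$G{\left(l \right)} = 0$
$q{\left(1,L{\left(r{\left(-4 + 0 \right)} \right)} \right)} \left(-1618\right) - G{\left(-483 \right)} = 10 \left(-1618\right) - 0 = -16180 + 0 = -16180$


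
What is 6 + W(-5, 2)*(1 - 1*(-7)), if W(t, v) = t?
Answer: -34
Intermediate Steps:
6 + W(-5, 2)*(1 - 1*(-7)) = 6 - 5*(1 - 1*(-7)) = 6 - 5*(1 + 7) = 6 - 5*8 = 6 - 40 = -34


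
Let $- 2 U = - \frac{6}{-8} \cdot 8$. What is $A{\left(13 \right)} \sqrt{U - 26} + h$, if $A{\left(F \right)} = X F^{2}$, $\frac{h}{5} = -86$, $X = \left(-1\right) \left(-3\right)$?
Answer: $-430 + 507 i \sqrt{29} \approx -430.0 + 2730.3 i$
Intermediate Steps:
$X = 3$
$h = -430$ ($h = 5 \left(-86\right) = -430$)
$U = -3$ ($U = - \frac{- \frac{6}{-8} \cdot 8}{2} = - \frac{\left(-6\right) \left(- \frac{1}{8}\right) 8}{2} = - \frac{\frac{3}{4} \cdot 8}{2} = \left(- \frac{1}{2}\right) 6 = -3$)
$A{\left(F \right)} = 3 F^{2}$
$A{\left(13 \right)} \sqrt{U - 26} + h = 3 \cdot 13^{2} \sqrt{-3 - 26} - 430 = 3 \cdot 169 \sqrt{-29} - 430 = 507 i \sqrt{29} - 430 = -430 + 507 i \sqrt{29}$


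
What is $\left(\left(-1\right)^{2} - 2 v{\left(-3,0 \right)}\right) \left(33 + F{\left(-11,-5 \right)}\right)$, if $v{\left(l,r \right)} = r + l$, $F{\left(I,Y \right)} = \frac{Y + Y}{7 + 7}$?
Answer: $226$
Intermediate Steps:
$F{\left(I,Y \right)} = \frac{Y}{7}$ ($F{\left(I,Y \right)} = \frac{2 Y}{14} = 2 Y \frac{1}{14} = \frac{Y}{7}$)
$v{\left(l,r \right)} = l + r$
$\left(\left(-1\right)^{2} - 2 v{\left(-3,0 \right)}\right) \left(33 + F{\left(-11,-5 \right)}\right) = \left(\left(-1\right)^{2} - 2 \left(-3 + 0\right)\right) \left(33 + \frac{1}{7} \left(-5\right)\right) = \left(1 - -6\right) \left(33 - \frac{5}{7}\right) = \left(1 + 6\right) \frac{226}{7} = 7 \cdot \frac{226}{7} = 226$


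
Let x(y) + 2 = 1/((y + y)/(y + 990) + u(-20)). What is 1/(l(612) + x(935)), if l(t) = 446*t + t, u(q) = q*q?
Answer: 14034/3839169143 ≈ 3.6555e-6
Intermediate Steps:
u(q) = q²
l(t) = 447*t
x(y) = -2 + 1/(400 + 2*y/(990 + y)) (x(y) = -2 + 1/((y + y)/(y + 990) + (-20)²) = -2 + 1/((2*y)/(990 + y) + 400) = -2 + 1/(2*y/(990 + y) + 400) = -2 + 1/(400 + 2*y/(990 + y)))
1/(l(612) + x(935)) = 1/(447*612 + 11*(-71910 - 73*935)/(6*(66000 + 67*935))) = 1/(273564 + 11*(-71910 - 68255)/(6*(66000 + 62645))) = 1/(273564 + (11/6)*(-140165)/128645) = 1/(273564 + (11/6)*(1/128645)*(-140165)) = 1/(273564 - 28033/14034) = 1/(3839169143/14034) = 14034/3839169143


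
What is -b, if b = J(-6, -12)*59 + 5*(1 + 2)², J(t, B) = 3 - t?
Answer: -576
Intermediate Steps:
b = 576 (b = (3 - 1*(-6))*59 + 5*(1 + 2)² = (3 + 6)*59 + 5*3² = 9*59 + 5*9 = 531 + 45 = 576)
-b = -1*576 = -576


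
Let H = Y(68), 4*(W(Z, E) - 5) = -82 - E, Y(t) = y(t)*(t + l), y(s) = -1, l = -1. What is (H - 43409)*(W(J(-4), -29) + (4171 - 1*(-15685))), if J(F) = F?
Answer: -862900779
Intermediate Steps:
Y(t) = 1 - t (Y(t) = -(t - 1) = -(-1 + t) = 1 - t)
W(Z, E) = -31/2 - E/4 (W(Z, E) = 5 + (-82 - E)/4 = 5 + (-41/2 - E/4) = -31/2 - E/4)
H = -67 (H = 1 - 1*68 = 1 - 68 = -67)
(H - 43409)*(W(J(-4), -29) + (4171 - 1*(-15685))) = (-67 - 43409)*((-31/2 - ¼*(-29)) + (4171 - 1*(-15685))) = -43476*((-31/2 + 29/4) + (4171 + 15685)) = -43476*(-33/4 + 19856) = -43476*79391/4 = -862900779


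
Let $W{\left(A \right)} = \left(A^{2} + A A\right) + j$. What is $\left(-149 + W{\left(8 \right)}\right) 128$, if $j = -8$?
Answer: $-3712$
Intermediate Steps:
$W{\left(A \right)} = -8 + 2 A^{2}$ ($W{\left(A \right)} = \left(A^{2} + A A\right) - 8 = \left(A^{2} + A^{2}\right) - 8 = 2 A^{2} - 8 = -8 + 2 A^{2}$)
$\left(-149 + W{\left(8 \right)}\right) 128 = \left(-149 - \left(8 - 2 \cdot 8^{2}\right)\right) 128 = \left(-149 + \left(-8 + 2 \cdot 64\right)\right) 128 = \left(-149 + \left(-8 + 128\right)\right) 128 = \left(-149 + 120\right) 128 = \left(-29\right) 128 = -3712$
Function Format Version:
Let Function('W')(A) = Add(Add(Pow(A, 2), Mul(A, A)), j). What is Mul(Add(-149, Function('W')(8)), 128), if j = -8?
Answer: -3712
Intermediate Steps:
Function('W')(A) = Add(-8, Mul(2, Pow(A, 2))) (Function('W')(A) = Add(Add(Pow(A, 2), Mul(A, A)), -8) = Add(Add(Pow(A, 2), Pow(A, 2)), -8) = Add(Mul(2, Pow(A, 2)), -8) = Add(-8, Mul(2, Pow(A, 2))))
Mul(Add(-149, Function('W')(8)), 128) = Mul(Add(-149, Add(-8, Mul(2, Pow(8, 2)))), 128) = Mul(Add(-149, Add(-8, Mul(2, 64))), 128) = Mul(Add(-149, Add(-8, 128)), 128) = Mul(Add(-149, 120), 128) = Mul(-29, 128) = -3712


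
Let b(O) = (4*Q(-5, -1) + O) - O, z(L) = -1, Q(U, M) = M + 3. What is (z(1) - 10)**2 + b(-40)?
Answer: 129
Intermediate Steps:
Q(U, M) = 3 + M
b(O) = 8 (b(O) = (4*(3 - 1) + O) - O = (4*2 + O) - O = (8 + O) - O = 8)
(z(1) - 10)**2 + b(-40) = (-1 - 10)**2 + 8 = (-11)**2 + 8 = 121 + 8 = 129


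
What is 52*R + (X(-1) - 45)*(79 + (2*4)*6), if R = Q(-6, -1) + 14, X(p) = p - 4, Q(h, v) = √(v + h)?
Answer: -5622 + 52*I*√7 ≈ -5622.0 + 137.58*I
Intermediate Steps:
Q(h, v) = √(h + v)
X(p) = -4 + p
R = 14 + I*√7 (R = √(-6 - 1) + 14 = √(-7) + 14 = I*√7 + 14 = 14 + I*√7 ≈ 14.0 + 2.6458*I)
52*R + (X(-1) - 45)*(79 + (2*4)*6) = 52*(14 + I*√7) + ((-4 - 1) - 45)*(79 + (2*4)*6) = (728 + 52*I*√7) + (-5 - 45)*(79 + 8*6) = (728 + 52*I*√7) - 50*(79 + 48) = (728 + 52*I*√7) - 50*127 = (728 + 52*I*√7) - 6350 = -5622 + 52*I*√7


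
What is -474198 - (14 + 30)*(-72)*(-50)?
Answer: -632598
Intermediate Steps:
-474198 - (14 + 30)*(-72)*(-50) = -474198 - 44*(-72)*(-50) = -474198 - (-3168)*(-50) = -474198 - 1*158400 = -474198 - 158400 = -632598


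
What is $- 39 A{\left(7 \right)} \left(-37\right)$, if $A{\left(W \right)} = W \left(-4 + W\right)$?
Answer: $30303$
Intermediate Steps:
$- 39 A{\left(7 \right)} \left(-37\right) = - 39 \cdot 7 \left(-4 + 7\right) \left(-37\right) = - 39 \cdot 7 \cdot 3 \left(-37\right) = \left(-39\right) 21 \left(-37\right) = \left(-819\right) \left(-37\right) = 30303$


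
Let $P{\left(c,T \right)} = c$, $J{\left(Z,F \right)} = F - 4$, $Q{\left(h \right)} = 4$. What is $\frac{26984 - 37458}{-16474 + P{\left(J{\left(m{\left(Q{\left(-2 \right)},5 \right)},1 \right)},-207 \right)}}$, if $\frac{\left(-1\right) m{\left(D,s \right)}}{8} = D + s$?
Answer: $\frac{10474}{16477} \approx 0.63567$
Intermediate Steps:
$m{\left(D,s \right)} = - 8 D - 8 s$ ($m{\left(D,s \right)} = - 8 \left(D + s\right) = - 8 D - 8 s$)
$J{\left(Z,F \right)} = -4 + F$ ($J{\left(Z,F \right)} = F - 4 = -4 + F$)
$\frac{26984 - 37458}{-16474 + P{\left(J{\left(m{\left(Q{\left(-2 \right)},5 \right)},1 \right)},-207 \right)}} = \frac{26984 - 37458}{-16474 + \left(-4 + 1\right)} = - \frac{10474}{-16474 - 3} = - \frac{10474}{-16477} = \left(-10474\right) \left(- \frac{1}{16477}\right) = \frac{10474}{16477}$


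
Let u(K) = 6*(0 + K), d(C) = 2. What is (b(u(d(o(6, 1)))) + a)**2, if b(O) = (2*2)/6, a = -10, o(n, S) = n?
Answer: 784/9 ≈ 87.111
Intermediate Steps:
u(K) = 6*K
b(O) = 2/3 (b(O) = 4*(1/6) = 2/3)
(b(u(d(o(6, 1)))) + a)**2 = (2/3 - 10)**2 = (-28/3)**2 = 784/9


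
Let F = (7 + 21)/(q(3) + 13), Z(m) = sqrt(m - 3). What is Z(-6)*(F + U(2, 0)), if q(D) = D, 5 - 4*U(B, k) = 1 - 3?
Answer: 21*I/2 ≈ 10.5*I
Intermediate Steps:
U(B, k) = 7/4 (U(B, k) = 5/4 - (1 - 3)/4 = 5/4 - 1/4*(-2) = 5/4 + 1/2 = 7/4)
Z(m) = sqrt(-3 + m)
F = 7/4 (F = (7 + 21)/(3 + 13) = 28/16 = 28*(1/16) = 7/4 ≈ 1.7500)
Z(-6)*(F + U(2, 0)) = sqrt(-3 - 6)*(7/4 + 7/4) = sqrt(-9)*(7/2) = (3*I)*(7/2) = 21*I/2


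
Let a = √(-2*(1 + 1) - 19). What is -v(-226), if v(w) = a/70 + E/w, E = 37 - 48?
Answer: -11/226 - I*√23/70 ≈ -0.048673 - 0.068512*I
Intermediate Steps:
E = -11
a = I*√23 (a = √(-2*2 - 19) = √(-4 - 19) = √(-23) = I*√23 ≈ 4.7958*I)
v(w) = -11/w + I*√23/70 (v(w) = (I*√23)/70 - 11/w = (I*√23)*(1/70) - 11/w = I*√23/70 - 11/w = -11/w + I*√23/70)
-v(-226) = -(-11/(-226) + I*√23/70) = -(-11*(-1/226) + I*√23/70) = -(11/226 + I*√23/70) = -11/226 - I*√23/70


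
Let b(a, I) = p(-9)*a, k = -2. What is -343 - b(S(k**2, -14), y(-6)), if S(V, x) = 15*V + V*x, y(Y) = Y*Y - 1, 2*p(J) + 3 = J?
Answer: -319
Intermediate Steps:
p(J) = -3/2 + J/2
y(Y) = -1 + Y**2 (y(Y) = Y**2 - 1 = -1 + Y**2)
b(a, I) = -6*a (b(a, I) = (-3/2 + (1/2)*(-9))*a = (-3/2 - 9/2)*a = -6*a)
-343 - b(S(k**2, -14), y(-6)) = -343 - (-6)*(-2)**2*(15 - 14) = -343 - (-6)*4*1 = -343 - (-6)*4 = -343 - 1*(-24) = -343 + 24 = -319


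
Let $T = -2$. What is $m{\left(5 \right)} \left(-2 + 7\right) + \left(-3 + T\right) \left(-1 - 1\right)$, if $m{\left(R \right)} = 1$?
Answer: $15$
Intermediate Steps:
$m{\left(5 \right)} \left(-2 + 7\right) + \left(-3 + T\right) \left(-1 - 1\right) = 1 \left(-2 + 7\right) + \left(-3 - 2\right) \left(-1 - 1\right) = 1 \cdot 5 - -10 = 5 + 10 = 15$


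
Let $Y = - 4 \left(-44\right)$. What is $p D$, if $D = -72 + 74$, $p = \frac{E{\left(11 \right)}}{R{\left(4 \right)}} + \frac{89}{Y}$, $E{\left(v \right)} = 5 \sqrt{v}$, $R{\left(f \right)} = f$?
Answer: $\frac{89}{88} + \frac{5 \sqrt{11}}{2} \approx 9.3029$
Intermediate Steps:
$Y = 176$ ($Y = \left(-1\right) \left(-176\right) = 176$)
$p = \frac{89}{176} + \frac{5 \sqrt{11}}{4}$ ($p = \frac{5 \sqrt{11}}{4} + \frac{89}{176} = \frac{89}{176} + \frac{5 \sqrt{11}}{4} \approx 4.6515$)
$D = 2$
$p D = \left(\frac{89}{176} + \frac{5 \sqrt{11}}{4}\right) 2 = \frac{89}{88} + \frac{5 \sqrt{11}}{2}$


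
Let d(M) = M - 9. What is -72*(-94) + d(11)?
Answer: 6770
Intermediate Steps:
d(M) = -9 + M
-72*(-94) + d(11) = -72*(-94) + (-9 + 11) = 6768 + 2 = 6770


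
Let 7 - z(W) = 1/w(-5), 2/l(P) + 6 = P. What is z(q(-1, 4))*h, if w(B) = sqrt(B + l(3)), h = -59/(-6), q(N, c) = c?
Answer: 413/6 + 59*I*sqrt(51)/102 ≈ 68.833 + 4.1308*I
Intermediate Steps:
l(P) = 2/(-6 + P)
h = 59/6 (h = -59*(-1/6) = 59/6 ≈ 9.8333)
w(B) = sqrt(-2/3 + B) (w(B) = sqrt(B + 2/(-6 + 3)) = sqrt(B + 2/(-3)) = sqrt(B + 2*(-1/3)) = sqrt(B - 2/3) = sqrt(-2/3 + B))
z(W) = 7 + I*sqrt(51)/17 (z(W) = 7 - 1/(sqrt(-6 + 9*(-5))/3) = 7 - 1/(sqrt(-6 - 45)/3) = 7 - 1/(sqrt(-51)/3) = 7 - 1/((I*sqrt(51))/3) = 7 - 1/(I*sqrt(51)/3) = 7 - (-1)*I*sqrt(51)/17 = 7 + I*sqrt(51)/17)
z(q(-1, 4))*h = (7 + I*sqrt(51)/17)*(59/6) = 413/6 + 59*I*sqrt(51)/102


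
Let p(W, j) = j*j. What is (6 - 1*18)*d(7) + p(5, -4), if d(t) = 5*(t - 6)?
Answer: -44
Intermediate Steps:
p(W, j) = j²
d(t) = -30 + 5*t (d(t) = 5*(-6 + t) = -30 + 5*t)
(6 - 1*18)*d(7) + p(5, -4) = (6 - 1*18)*(-30 + 5*7) + (-4)² = (6 - 18)*(-30 + 35) + 16 = -12*5 + 16 = -60 + 16 = -44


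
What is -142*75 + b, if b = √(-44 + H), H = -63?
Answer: -10650 + I*√107 ≈ -10650.0 + 10.344*I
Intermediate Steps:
b = I*√107 (b = √(-44 - 63) = √(-107) = I*√107 ≈ 10.344*I)
-142*75 + b = -142*75 + I*√107 = -10650 + I*√107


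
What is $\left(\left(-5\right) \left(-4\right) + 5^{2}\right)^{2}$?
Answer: $2025$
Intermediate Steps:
$\left(\left(-5\right) \left(-4\right) + 5^{2}\right)^{2} = \left(20 + 25\right)^{2} = 45^{2} = 2025$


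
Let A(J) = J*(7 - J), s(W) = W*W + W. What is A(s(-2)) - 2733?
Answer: -2723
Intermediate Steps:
s(W) = W + W² (s(W) = W² + W = W + W²)
A(s(-2)) - 2733 = (-2*(1 - 2))*(7 - (-2)*(1 - 2)) - 2733 = (-2*(-1))*(7 - (-2)*(-1)) - 2733 = 2*(7 - 1*2) - 2733 = 2*(7 - 2) - 2733 = 2*5 - 2733 = 10 - 2733 = -2723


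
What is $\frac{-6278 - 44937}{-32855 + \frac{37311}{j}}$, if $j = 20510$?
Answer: $\frac{1050419650}{673818739} \approx 1.5589$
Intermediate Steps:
$\frac{-6278 - 44937}{-32855 + \frac{37311}{j}} = \frac{-6278 - 44937}{-32855 + \frac{37311}{20510}} = - \frac{51215}{-32855 + 37311 \cdot \frac{1}{20510}} = - \frac{51215}{-32855 + \frac{37311}{20510}} = - \frac{51215}{- \frac{673818739}{20510}} = \left(-51215\right) \left(- \frac{20510}{673818739}\right) = \frac{1050419650}{673818739}$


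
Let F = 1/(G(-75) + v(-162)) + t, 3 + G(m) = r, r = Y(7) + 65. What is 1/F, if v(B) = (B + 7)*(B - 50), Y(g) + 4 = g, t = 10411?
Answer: 32925/342782176 ≈ 9.6052e-5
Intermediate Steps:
Y(g) = -4 + g
r = 68 (r = (-4 + 7) + 65 = 3 + 65 = 68)
v(B) = (-50 + B)*(7 + B) (v(B) = (7 + B)*(-50 + B) = (-50 + B)*(7 + B))
G(m) = 65 (G(m) = -3 + 68 = 65)
F = 342782176/32925 (F = 1/(65 + (-350 + (-162)**2 - 43*(-162))) + 10411 = 1/(65 + (-350 + 26244 + 6966)) + 10411 = 1/(65 + 32860) + 10411 = 1/32925 + 10411 = 342782176/32925 ≈ 10411.)
1/F = 1/(342782176/32925) = 32925/342782176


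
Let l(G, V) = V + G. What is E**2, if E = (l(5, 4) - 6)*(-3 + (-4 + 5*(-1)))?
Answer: 1296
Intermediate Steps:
l(G, V) = G + V
E = -36 (E = ((5 + 4) - 6)*(-3 + (-4 + 5*(-1))) = (9 - 6)*(-3 + (-4 - 5)) = 3*(-3 - 9) = 3*(-12) = -36)
E**2 = (-36)**2 = 1296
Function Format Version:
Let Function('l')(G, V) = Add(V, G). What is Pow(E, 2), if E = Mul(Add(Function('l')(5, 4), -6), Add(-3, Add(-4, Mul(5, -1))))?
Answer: 1296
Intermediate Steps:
Function('l')(G, V) = Add(G, V)
E = -36 (E = Mul(Add(Add(5, 4), -6), Add(-3, Add(-4, Mul(5, -1)))) = Mul(Add(9, -6), Add(-3, Add(-4, -5))) = Mul(3, Add(-3, -9)) = Mul(3, -12) = -36)
Pow(E, 2) = Pow(-36, 2) = 1296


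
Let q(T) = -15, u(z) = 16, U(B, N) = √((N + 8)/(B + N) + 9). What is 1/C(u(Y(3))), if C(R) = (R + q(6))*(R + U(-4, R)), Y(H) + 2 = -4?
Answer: 16/245 - √11/245 ≈ 0.051769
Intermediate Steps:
Y(H) = -6 (Y(H) = -2 - 4 = -6)
U(B, N) = √(9 + (8 + N)/(B + N)) (U(B, N) = √((8 + N)/(B + N) + 9) = √(9 + (8 + N)/(B + N)))
C(R) = (-15 + R)*(R + √((-28 + 10*R)/(-4 + R))) (C(R) = (R - 15)*(R + √((8 + 9*(-4) + 10*R)/(-4 + R))) = (-15 + R)*(R + √((8 - 36 + 10*R)/(-4 + R))) = (-15 + R)*(R + √((-28 + 10*R)/(-4 + R))))
1/C(u(Y(3))) = 1/(16² - 15*16 - 15*√2*√((-14 + 5*16)/(-4 + 16)) + 16*√2*√((-14 + 5*16)/(-4 + 16))) = 1/(256 - 240 - 15*√2*√((-14 + 80)/12) + 16*√2*√((-14 + 80)/12)) = 1/(256 - 240 - 15*√2*√((1/12)*66) + 16*√2*√((1/12)*66)) = 1/(256 - 240 - 15*√2*√(11/2) + 16*√2*√(11/2)) = 1/(256 - 240 - 15*√2*√22/2 + 16*√2*(√22/2)) = 1/(256 - 240 - 15*√11 + 16*√11) = 1/(16 + √11)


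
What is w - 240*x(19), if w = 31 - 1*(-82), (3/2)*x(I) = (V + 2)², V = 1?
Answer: -1327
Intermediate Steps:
x(I) = 6 (x(I) = 2*(1 + 2)²/3 = (⅔)*3² = (⅔)*9 = 6)
w = 113 (w = 31 + 82 = 113)
w - 240*x(19) = 113 - 240*6 = 113 - 1440 = -1327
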